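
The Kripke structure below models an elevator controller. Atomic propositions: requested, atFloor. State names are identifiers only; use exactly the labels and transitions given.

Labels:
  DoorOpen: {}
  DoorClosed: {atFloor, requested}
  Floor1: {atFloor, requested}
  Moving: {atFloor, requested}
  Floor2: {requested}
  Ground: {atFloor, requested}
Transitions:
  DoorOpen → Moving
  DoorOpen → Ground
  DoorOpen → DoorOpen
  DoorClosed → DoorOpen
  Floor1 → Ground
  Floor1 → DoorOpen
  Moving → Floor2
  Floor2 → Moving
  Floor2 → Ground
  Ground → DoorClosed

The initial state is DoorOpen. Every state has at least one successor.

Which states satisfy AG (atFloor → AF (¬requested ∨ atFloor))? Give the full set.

{DoorOpen, DoorClosed, Floor1, Moving, Floor2, Ground}

States satisfying atFloor → AF (¬requested ∨ atFloor): {DoorOpen, DoorClosed, Floor1, Moving, Floor2, Ground}.
States satisfying AG (atFloor → AF (¬requested ∨ atFloor)): {DoorOpen, DoorClosed, Floor1, Moving, Floor2, Ground}.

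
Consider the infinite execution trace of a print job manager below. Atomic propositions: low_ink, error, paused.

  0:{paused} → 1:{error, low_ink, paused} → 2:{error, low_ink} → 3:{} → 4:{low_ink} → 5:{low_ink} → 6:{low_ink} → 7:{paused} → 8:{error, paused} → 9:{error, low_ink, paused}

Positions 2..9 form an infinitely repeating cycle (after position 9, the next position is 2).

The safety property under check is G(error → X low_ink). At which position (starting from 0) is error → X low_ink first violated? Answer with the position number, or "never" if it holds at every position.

Check error → X low_ink at each position in order: 0 ✓, 1 ✓.
At position 2 the labels are {error, low_ink} and the next position 3 has {}, so error → X low_ink is false there. This is the first violation.

2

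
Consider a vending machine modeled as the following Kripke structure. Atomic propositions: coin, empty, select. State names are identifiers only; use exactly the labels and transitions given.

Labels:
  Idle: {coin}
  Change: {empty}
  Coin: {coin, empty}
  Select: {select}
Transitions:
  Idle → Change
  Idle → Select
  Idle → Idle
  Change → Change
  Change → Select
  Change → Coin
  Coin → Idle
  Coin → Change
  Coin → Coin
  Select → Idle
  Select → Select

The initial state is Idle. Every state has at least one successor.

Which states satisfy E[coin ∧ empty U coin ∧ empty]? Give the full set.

{Coin}

States satisfying coin ∧ empty: {Coin}.
States satisfying E[coin ∧ empty U coin ∧ empty]: {Coin}.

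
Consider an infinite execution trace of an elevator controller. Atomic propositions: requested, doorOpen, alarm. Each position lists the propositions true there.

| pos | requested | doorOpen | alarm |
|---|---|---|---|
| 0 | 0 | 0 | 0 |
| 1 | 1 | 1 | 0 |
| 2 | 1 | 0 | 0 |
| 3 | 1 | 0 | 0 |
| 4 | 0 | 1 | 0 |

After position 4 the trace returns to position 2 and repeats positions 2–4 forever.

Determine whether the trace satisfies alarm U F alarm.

Walking from position 0: at position 0, F alarm has not yet held and alarm fails, so alarm U F alarm is false.

Violated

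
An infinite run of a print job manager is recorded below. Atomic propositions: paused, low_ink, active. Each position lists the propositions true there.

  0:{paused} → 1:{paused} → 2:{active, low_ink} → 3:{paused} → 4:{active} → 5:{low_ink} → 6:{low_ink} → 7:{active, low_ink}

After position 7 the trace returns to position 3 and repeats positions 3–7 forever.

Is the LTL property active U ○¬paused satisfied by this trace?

No

Walking from position 0: at position 0, ○¬paused has not yet held and active fails, so active U ○¬paused is false.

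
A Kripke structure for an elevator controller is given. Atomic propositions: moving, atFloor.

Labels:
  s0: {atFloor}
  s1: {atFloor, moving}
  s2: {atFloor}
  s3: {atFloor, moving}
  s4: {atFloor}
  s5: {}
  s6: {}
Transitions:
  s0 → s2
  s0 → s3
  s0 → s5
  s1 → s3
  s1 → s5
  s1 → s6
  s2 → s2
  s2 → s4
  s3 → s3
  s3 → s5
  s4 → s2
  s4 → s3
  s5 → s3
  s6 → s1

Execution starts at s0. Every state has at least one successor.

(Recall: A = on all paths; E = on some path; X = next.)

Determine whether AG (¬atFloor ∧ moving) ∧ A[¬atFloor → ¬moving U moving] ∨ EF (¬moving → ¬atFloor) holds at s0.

Holds

States satisfying ¬atFloor ∧ moving: ∅.
States satisfying AG (¬atFloor ∧ moving): ∅.
States satisfying ¬atFloor → ¬moving: {s0, s1, s2, s3, s4, s5, s6}.
States satisfying moving: {s1, s3}.
States satisfying A[¬atFloor → ¬moving U moving]: {s1, s3, s5, s6}.
States satisfying ¬moving → ¬atFloor: {s1, s3, s5, s6}.
States satisfying EF (¬moving → ¬atFloor): {s0, s1, s2, s3, s4, s5, s6}.
States satisfying AG (¬atFloor ∧ moving) ∧ A[¬atFloor → ¬moving U moving] ∨ EF (¬moving → ¬atFloor): {s0, s1, s2, s3, s4, s5, s6}.
s0 ∈ Sat(AG (¬atFloor ∧ moving) ∧ A[¬atFloor → ¬moving U moving] ∨ EF (¬moving → ¬atFloor)).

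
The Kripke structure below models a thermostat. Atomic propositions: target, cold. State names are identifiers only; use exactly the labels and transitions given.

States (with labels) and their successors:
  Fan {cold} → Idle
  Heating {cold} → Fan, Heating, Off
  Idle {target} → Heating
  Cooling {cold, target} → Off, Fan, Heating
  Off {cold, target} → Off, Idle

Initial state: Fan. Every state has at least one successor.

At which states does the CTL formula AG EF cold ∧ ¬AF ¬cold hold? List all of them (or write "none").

{Heating, Cooling, Off}

States satisfying EF cold: {Fan, Heating, Idle, Cooling, Off}.
States satisfying AG EF cold: {Fan, Heating, Idle, Cooling, Off}.
States satisfying ¬cold: {Idle}.
States satisfying AF ¬cold: {Fan, Idle}.
States satisfying ¬AF ¬cold: {Heating, Cooling, Off}.
States satisfying AG EF cold ∧ ¬AF ¬cold: {Heating, Cooling, Off}.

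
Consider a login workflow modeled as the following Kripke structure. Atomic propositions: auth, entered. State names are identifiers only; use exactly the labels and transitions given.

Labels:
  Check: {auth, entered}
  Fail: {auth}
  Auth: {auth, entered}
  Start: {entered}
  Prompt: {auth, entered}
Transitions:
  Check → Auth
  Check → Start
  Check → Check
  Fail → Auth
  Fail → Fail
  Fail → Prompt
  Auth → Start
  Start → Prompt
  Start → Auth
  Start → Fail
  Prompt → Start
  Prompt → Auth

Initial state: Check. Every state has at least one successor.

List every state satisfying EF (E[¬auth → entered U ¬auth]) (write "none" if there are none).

States satisfying E[¬auth → entered U ¬auth]: {Check, Fail, Auth, Start, Prompt}.
States satisfying EF (E[¬auth → entered U ¬auth]): {Check, Fail, Auth, Start, Prompt}.

{Check, Fail, Auth, Start, Prompt}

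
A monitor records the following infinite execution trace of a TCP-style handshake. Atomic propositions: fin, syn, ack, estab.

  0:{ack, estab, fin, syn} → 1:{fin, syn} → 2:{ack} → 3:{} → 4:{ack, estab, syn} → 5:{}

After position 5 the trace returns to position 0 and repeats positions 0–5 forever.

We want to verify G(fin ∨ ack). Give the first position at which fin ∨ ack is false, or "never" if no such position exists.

3

Check fin ∨ ack at each position in order: 0 ✓, 1 ✓, 2 ✓.
At position 3 the labels are {}, so fin ∨ ack is false there. This is the first violation.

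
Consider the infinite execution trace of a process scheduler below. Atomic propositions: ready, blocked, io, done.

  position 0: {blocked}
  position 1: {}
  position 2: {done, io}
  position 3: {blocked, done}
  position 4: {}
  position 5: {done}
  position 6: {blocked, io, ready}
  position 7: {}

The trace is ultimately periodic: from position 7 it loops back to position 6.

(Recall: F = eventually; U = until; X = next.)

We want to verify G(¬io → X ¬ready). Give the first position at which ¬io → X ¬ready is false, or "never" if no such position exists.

5

Check ¬io → X ¬ready at each position in order: 0 ✓, 1 ✓, 2 ✓, 3 ✓, 4 ✓.
At position 5 the labels are {done} and the next position 6 has {blocked, io, ready}, so ¬io → X ¬ready is false there. This is the first violation.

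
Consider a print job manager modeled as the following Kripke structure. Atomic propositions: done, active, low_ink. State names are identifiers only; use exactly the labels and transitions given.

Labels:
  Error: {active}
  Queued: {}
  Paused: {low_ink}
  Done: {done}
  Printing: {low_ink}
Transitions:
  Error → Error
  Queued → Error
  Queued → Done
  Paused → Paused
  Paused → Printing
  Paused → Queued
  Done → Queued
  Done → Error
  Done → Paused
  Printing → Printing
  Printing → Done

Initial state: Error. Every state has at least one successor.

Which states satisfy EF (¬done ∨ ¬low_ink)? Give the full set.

{Error, Queued, Paused, Done, Printing}

States satisfying ¬done ∨ ¬low_ink: {Error, Queued, Paused, Done, Printing}.
States satisfying EF (¬done ∨ ¬low_ink): {Error, Queued, Paused, Done, Printing}.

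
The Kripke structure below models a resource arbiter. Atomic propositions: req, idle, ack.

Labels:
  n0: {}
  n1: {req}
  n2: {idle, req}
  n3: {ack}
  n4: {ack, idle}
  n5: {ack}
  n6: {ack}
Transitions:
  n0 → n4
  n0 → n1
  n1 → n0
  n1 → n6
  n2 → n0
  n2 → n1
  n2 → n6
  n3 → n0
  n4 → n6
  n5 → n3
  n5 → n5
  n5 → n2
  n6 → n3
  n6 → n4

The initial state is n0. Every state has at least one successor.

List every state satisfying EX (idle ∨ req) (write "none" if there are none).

{n0, n2, n5, n6}

States satisfying idle ∨ req: {n1, n2, n4}.
States satisfying EX (idle ∨ req): {n0, n2, n5, n6}.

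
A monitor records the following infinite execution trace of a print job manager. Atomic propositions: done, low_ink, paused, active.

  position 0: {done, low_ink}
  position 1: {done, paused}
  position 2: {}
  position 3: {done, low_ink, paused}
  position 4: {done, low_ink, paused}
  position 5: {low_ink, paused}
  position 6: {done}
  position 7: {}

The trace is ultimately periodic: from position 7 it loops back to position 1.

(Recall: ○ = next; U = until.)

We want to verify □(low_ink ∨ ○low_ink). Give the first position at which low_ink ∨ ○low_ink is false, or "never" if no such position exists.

1

Check low_ink ∨ ○low_ink at each position in order: 0 ✓.
At position 1 the labels are {done, paused} and the next position 2 has {}, so low_ink ∨ ○low_ink is false there. This is the first violation.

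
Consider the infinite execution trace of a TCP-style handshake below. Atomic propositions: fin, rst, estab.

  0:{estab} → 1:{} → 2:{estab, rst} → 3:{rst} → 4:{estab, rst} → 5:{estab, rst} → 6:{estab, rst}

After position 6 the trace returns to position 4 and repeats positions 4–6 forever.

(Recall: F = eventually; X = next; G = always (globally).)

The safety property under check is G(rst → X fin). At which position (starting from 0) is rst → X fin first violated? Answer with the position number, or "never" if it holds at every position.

2

Check rst → X fin at each position in order: 0 ✓, 1 ✓.
At position 2 the labels are {estab, rst} and the next position 3 has {rst}, so rst → X fin is false there. This is the first violation.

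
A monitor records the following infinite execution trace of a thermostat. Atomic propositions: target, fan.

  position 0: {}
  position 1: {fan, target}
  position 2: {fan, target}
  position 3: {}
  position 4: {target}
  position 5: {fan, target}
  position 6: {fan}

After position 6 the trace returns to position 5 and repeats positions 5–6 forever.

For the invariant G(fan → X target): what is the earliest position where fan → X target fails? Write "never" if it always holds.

2

Check fan → X target at each position in order: 0 ✓, 1 ✓.
At position 2 the labels are {fan, target} and the next position 3 has {}, so fan → X target is false there. This is the first violation.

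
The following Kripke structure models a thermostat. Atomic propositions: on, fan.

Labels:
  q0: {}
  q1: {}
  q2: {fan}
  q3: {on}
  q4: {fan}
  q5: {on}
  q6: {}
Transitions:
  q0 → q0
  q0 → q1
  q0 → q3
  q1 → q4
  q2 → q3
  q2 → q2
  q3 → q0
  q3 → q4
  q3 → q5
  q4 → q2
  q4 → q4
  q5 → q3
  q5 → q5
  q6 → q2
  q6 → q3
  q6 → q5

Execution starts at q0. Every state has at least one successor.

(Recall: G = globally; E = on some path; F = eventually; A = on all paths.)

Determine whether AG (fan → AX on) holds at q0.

States satisfying fan → AX on: {q0, q1, q3, q5, q6}.
States satisfying AG (fan → AX on): ∅.
q2 is reachable from q0 and violates fan → AX on, so AG fails at q0.
q0 ∉ Sat(AG (fan → AX on)).

No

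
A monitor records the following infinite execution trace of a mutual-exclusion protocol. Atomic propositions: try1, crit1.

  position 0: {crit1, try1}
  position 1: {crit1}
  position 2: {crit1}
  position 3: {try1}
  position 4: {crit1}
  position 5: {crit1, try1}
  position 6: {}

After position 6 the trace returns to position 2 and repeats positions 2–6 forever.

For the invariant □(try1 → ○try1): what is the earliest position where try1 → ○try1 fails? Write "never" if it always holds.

At position 0 the labels are {crit1, try1} and the next position 1 has {crit1}, so try1 → ○try1 is false there. This is the first violation.

0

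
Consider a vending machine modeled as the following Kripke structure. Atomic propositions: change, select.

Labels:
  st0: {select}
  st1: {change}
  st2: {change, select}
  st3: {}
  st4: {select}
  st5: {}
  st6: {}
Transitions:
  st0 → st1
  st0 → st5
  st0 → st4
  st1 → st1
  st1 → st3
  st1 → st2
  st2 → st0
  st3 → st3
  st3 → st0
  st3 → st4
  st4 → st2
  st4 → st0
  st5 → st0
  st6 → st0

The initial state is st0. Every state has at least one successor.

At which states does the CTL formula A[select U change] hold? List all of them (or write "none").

{st1, st2}

States satisfying select: {st0, st2, st4}.
States satisfying change: {st1, st2}.
States satisfying A[select U change]: {st1, st2}.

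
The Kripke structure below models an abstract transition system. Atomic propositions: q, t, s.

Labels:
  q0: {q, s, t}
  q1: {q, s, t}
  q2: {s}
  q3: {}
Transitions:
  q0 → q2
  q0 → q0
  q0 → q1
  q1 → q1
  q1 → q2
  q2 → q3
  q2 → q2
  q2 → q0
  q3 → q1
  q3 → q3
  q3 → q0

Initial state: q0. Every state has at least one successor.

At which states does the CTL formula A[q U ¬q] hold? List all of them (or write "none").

{q2, q3}

States satisfying q: {q0, q1}.
States satisfying ¬q: {q2, q3}.
States satisfying A[q U ¬q]: {q2, q3}.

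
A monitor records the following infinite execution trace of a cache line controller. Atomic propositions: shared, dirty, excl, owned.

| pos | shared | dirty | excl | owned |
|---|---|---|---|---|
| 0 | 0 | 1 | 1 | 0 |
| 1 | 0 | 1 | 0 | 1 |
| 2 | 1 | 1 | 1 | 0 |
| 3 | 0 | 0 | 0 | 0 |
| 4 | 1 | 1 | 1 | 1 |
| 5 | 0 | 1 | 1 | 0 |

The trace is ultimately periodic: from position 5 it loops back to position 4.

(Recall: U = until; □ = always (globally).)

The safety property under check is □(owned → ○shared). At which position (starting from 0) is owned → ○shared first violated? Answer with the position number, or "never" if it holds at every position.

Check owned → ○shared at each position in order: 0 ✓, 1 ✓, 2 ✓, 3 ✓.
At position 4 the labels are {dirty, excl, owned, shared} and the next position 5 has {dirty, excl}, so owned → ○shared is false there. This is the first violation.

4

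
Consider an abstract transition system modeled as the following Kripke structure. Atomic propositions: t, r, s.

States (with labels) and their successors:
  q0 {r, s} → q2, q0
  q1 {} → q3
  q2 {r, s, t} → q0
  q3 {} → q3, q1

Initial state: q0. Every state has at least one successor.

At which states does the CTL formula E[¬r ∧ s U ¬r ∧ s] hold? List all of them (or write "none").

States satisfying ¬r ∧ s: ∅.
States satisfying E[¬r ∧ s U ¬r ∧ s]: ∅.

none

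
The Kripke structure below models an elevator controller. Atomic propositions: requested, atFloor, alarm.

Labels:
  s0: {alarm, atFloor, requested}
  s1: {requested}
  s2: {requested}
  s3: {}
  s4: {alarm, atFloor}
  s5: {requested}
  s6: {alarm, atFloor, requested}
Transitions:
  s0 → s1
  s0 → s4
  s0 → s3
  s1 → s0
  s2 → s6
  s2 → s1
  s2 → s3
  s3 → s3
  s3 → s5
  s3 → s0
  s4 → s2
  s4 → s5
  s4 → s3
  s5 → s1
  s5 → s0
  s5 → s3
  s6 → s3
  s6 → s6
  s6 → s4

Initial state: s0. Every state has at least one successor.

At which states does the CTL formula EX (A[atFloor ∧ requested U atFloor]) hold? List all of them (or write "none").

{s0, s1, s2, s3, s5, s6}

States satisfying A[atFloor ∧ requested U atFloor]: {s0, s4, s6}.
States satisfying EX (A[atFloor ∧ requested U atFloor]): {s0, s1, s2, s3, s5, s6}.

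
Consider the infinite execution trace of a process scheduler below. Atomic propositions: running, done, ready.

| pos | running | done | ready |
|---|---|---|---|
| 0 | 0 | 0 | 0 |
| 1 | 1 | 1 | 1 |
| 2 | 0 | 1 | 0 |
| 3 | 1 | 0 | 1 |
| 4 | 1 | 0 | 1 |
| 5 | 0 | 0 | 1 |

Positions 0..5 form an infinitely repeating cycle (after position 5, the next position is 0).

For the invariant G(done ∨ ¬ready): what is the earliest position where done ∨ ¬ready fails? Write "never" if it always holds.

3

Check done ∨ ¬ready at each position in order: 0 ✓, 1 ✓, 2 ✓.
At position 3 the labels are {ready, running}, so done ∨ ¬ready is false there. This is the first violation.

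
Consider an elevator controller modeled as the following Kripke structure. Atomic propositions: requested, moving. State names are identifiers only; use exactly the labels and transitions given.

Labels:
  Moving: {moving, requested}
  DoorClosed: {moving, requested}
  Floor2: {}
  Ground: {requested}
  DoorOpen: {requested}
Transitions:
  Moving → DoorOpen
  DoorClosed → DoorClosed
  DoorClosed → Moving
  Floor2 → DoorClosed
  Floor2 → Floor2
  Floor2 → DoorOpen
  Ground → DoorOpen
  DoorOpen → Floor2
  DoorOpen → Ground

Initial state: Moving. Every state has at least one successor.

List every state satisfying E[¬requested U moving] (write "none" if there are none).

States satisfying ¬requested: {Floor2}.
States satisfying moving: {Moving, DoorClosed}.
States satisfying E[¬requested U moving]: {Moving, DoorClosed, Floor2}.

{Moving, DoorClosed, Floor2}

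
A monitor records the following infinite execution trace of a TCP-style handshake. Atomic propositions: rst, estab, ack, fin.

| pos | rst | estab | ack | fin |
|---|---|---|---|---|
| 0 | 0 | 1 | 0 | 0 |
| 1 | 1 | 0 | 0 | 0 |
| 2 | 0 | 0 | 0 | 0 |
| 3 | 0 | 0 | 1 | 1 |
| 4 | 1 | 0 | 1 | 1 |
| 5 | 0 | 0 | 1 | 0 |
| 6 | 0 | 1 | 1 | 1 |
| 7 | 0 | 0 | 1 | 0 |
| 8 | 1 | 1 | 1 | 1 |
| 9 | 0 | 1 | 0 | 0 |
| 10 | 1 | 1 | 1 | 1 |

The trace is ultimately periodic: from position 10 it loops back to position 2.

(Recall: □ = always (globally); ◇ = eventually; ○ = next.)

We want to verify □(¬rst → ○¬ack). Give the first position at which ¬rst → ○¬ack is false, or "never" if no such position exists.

Check ¬rst → ○¬ack at each position in order: 0 ✓, 1 ✓.
At position 2 the labels are {} and the next position 3 has {ack, fin}, so ¬rst → ○¬ack is false there. This is the first violation.

2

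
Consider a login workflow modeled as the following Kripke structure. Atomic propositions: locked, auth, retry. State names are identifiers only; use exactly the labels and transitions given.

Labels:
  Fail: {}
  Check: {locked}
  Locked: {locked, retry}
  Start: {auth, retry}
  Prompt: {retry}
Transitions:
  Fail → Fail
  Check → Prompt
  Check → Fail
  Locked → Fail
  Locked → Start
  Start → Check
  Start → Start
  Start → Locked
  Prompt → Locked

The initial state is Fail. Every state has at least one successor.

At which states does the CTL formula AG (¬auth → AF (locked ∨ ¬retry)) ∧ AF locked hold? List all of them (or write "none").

States satisfying ¬auth → AF (locked ∨ ¬retry): {Fail, Check, Locked, Start, Prompt}.
States satisfying AG (¬auth → AF (locked ∨ ¬retry)): {Fail, Check, Locked, Start, Prompt}.
States satisfying locked: {Check, Locked}.
States satisfying AF locked: {Check, Locked, Prompt}.
States satisfying AG (¬auth → AF (locked ∨ ¬retry)) ∧ AF locked: {Check, Locked, Prompt}.

{Check, Locked, Prompt}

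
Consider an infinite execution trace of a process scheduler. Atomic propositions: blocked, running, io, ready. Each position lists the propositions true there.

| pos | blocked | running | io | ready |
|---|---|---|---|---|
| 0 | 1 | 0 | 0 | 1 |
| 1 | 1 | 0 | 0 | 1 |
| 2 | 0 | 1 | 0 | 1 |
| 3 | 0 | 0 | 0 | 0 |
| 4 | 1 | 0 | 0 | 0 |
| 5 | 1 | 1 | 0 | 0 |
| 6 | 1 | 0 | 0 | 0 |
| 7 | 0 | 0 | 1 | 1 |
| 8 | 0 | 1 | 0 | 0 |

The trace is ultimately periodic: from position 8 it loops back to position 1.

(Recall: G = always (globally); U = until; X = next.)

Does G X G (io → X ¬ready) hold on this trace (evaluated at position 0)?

X G (io → X ¬ready) holds at every position 0..8, and those are all positions ever visited, so G X G (io → X ¬ready) holds.

Satisfied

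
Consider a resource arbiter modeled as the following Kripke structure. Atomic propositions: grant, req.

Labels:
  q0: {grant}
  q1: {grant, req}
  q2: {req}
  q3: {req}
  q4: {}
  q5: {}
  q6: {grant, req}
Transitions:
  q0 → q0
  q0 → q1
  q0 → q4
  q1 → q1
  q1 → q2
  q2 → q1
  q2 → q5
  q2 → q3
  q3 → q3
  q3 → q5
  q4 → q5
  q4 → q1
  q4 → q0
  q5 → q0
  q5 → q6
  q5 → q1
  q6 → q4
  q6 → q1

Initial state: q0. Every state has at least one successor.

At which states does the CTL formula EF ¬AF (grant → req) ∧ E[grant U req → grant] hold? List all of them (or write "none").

{q0, q1, q4, q5, q6}

States satisfying ¬AF (grant → req): {q0}.
States satisfying EF ¬AF (grant → req): {q0, q1, q2, q3, q4, q5, q6}.
States satisfying grant: {q0, q1, q6}.
States satisfying req → grant: {q0, q1, q4, q5, q6}.
States satisfying E[grant U req → grant]: {q0, q1, q4, q5, q6}.
States satisfying EF ¬AF (grant → req) ∧ E[grant U req → grant]: {q0, q1, q4, q5, q6}.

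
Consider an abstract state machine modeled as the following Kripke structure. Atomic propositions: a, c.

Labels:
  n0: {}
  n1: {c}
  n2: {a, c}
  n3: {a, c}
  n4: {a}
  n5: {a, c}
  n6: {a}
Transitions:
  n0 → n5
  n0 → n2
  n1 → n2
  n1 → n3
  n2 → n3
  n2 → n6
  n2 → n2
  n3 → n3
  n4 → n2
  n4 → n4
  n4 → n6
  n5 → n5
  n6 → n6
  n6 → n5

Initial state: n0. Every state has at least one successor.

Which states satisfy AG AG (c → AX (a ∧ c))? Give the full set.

States satisfying AG (c → AX (a ∧ c)): {n3, n5, n6}.
States satisfying AG AG (c → AX (a ∧ c)): {n3, n5, n6}.

{n3, n5, n6}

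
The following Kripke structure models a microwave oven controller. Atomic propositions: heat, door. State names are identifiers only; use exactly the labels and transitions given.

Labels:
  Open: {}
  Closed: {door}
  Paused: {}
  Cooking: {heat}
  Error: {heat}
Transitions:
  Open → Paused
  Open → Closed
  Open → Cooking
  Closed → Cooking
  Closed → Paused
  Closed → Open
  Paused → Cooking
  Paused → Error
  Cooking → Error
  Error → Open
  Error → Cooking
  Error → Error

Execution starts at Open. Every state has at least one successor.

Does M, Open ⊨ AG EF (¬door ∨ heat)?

States satisfying EF (¬door ∨ heat): {Open, Closed, Paused, Cooking, Error}.
States satisfying AG EF (¬door ∨ heat): {Open, Closed, Paused, Cooking, Error}.
Every state reachable from Open satisfies EF (¬door ∨ heat).
Open ∈ Sat(AG EF (¬door ∨ heat)).

Holds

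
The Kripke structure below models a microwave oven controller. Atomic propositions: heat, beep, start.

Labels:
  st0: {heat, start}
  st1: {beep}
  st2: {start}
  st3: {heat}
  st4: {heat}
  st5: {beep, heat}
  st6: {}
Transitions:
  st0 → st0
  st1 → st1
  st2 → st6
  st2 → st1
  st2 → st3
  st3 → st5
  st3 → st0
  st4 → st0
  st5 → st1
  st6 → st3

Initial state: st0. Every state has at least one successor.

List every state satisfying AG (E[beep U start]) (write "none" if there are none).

States satisfying E[beep U start]: {st0, st2}.
States satisfying AG (E[beep U start]): {st0}.

{st0}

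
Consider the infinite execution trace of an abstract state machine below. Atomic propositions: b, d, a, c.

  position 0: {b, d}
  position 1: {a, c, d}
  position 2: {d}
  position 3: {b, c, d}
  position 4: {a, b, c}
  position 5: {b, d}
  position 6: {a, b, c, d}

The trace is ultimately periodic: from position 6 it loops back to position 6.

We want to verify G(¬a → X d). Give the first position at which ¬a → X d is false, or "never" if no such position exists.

3

Check ¬a → X d at each position in order: 0 ✓, 1 ✓, 2 ✓.
At position 3 the labels are {b, c, d} and the next position 4 has {a, b, c}, so ¬a → X d is false there. This is the first violation.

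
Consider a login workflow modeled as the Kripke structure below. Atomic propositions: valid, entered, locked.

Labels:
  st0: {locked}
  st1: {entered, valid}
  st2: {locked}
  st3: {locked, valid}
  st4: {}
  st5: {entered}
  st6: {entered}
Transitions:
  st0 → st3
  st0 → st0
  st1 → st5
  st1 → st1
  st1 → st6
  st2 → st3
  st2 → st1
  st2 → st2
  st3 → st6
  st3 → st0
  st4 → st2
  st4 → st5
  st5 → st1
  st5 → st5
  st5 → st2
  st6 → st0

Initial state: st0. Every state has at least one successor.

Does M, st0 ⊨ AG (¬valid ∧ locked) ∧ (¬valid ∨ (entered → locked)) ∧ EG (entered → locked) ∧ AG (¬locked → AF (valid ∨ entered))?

States satisfying ¬valid ∧ locked: {st0, st2}.
States satisfying AG (¬valid ∧ locked): ∅.
States satisfying ¬valid: {st0, st2, st4, st5, st6}.
States satisfying entered → locked: {st0, st2, st3, st4}.
States satisfying ¬valid ∨ (entered → locked): {st0, st2, st3, st4, st5, st6}.
States satisfying EG (entered → locked): {st0, st2, st3, st4}.
States satisfying ¬locked → AF (valid ∨ entered): {st0, st1, st2, st3, st5, st6}.
States satisfying AG (¬locked → AF (valid ∨ entered)): {st0, st1, st2, st3, st5, st6}.
States satisfying AG (¬valid ∧ locked) ∧ (¬valid ∨ (entered → locked)) ∧ EG (entered → locked) ∧ AG (¬locked → AF (valid ∨ entered)): ∅.
st0 ∉ Sat(AG (¬valid ∧ locked) ∧ (¬valid ∨ (entered → locked)) ∧ EG (entered → locked) ∧ AG (¬locked → AF (valid ∨ entered))).

Does not hold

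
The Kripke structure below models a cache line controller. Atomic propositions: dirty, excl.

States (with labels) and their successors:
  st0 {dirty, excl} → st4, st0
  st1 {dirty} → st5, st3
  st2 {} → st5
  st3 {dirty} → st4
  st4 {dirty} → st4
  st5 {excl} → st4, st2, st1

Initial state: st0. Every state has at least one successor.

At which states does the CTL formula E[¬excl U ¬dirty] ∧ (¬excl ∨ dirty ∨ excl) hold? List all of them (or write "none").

{st1, st2, st5}

States satisfying ¬excl: {st1, st2, st3, st4}.
States satisfying ¬dirty: {st2, st5}.
States satisfying E[¬excl U ¬dirty]: {st1, st2, st5}.
States satisfying dirty ∨ excl: {st0, st1, st3, st4, st5}.
States satisfying ¬excl ∨ dirty ∨ excl: {st0, st1, st2, st3, st4, st5}.
States satisfying E[¬excl U ¬dirty] ∧ (¬excl ∨ dirty ∨ excl): {st1, st2, st5}.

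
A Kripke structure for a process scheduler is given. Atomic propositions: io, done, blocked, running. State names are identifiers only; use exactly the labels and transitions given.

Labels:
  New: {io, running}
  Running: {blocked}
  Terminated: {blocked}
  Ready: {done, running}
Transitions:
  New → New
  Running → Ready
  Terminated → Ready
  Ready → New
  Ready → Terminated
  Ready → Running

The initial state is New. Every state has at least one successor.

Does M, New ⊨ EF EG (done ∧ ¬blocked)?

Violated

States satisfying EG (done ∧ ¬blocked): ∅.
States satisfying EF EG (done ∧ ¬blocked): ∅.
No suitable path/successor from New witnesses the formula.
New ∉ Sat(EF EG (done ∧ ¬blocked)).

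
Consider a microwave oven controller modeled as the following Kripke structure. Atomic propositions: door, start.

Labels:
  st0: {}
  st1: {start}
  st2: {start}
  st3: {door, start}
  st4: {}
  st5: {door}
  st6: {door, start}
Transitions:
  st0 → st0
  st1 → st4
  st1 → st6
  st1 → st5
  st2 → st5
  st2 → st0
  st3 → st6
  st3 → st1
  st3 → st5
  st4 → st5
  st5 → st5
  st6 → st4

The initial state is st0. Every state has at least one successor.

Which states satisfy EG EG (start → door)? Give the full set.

States satisfying EG (start → door): {st0, st3, st4, st5, st6}.
States satisfying EG EG (start → door): {st0, st3, st4, st5, st6}.

{st0, st3, st4, st5, st6}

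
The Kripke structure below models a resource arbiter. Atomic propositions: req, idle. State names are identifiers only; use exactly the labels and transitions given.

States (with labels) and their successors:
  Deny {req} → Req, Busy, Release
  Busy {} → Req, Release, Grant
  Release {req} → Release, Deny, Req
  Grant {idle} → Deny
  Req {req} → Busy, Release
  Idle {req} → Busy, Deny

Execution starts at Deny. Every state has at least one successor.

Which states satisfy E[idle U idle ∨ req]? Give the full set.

States satisfying idle: {Grant}.
States satisfying idle ∨ req: {Deny, Release, Grant, Req, Idle}.
States satisfying E[idle U idle ∨ req]: {Deny, Release, Grant, Req, Idle}.

{Deny, Release, Grant, Req, Idle}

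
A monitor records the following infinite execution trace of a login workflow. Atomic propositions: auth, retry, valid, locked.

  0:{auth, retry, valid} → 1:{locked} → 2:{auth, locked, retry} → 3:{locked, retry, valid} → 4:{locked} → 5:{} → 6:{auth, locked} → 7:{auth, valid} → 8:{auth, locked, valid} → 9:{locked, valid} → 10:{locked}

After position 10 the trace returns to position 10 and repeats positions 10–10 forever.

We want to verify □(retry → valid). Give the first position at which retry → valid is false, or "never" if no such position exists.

2

Check retry → valid at each position in order: 0 ✓, 1 ✓.
At position 2 the labels are {auth, locked, retry}, so retry → valid is false there. This is the first violation.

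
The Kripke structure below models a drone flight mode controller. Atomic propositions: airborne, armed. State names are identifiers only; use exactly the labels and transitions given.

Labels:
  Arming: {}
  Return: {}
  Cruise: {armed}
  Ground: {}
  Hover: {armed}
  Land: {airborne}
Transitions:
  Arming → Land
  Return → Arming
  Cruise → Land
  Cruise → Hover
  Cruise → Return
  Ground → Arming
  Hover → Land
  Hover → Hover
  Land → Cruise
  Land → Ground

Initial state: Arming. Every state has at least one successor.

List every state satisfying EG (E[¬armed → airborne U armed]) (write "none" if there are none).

{Cruise, Hover, Land}

States satisfying E[¬armed → airborne U armed]: {Cruise, Hover, Land}.
States satisfying EG (E[¬armed → airborne U armed]): {Cruise, Hover, Land}.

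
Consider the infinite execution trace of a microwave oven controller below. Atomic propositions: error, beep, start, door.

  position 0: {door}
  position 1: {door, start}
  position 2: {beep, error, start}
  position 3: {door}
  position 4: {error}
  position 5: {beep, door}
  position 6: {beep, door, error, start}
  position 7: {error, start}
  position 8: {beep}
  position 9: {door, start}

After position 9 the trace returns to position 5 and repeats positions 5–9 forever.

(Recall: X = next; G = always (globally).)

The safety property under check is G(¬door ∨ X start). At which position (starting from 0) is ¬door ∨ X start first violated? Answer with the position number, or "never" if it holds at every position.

Check ¬door ∨ X start at each position in order: 0 ✓, 1 ✓, 2 ✓.
At position 3 the labels are {door} and the next position 4 has {error}, so ¬door ∨ X start is false there. This is the first violation.

3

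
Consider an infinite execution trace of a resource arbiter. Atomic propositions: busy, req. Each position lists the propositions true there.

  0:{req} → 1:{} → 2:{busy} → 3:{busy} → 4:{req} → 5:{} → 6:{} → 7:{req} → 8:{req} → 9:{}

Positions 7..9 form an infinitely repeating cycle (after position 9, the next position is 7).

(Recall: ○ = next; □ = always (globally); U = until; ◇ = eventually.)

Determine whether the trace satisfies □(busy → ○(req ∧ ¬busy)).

Violated

busy → ○(req ∧ ¬busy) must hold at every position from 0 onward. It fails at position 2, so □(busy → ○(req ∧ ¬busy)) is false.
Positions where busy holds: 2, 3.
Check ○(req ∧ ¬busy) at each: 2→fails, 3→ok.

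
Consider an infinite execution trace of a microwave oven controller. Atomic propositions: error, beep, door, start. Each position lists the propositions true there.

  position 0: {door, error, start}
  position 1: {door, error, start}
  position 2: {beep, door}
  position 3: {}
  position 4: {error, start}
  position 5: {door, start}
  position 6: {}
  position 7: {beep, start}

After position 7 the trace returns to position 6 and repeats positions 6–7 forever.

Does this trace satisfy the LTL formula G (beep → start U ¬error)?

Holds

beep → start U ¬error holds at every position 0..7, and those are all positions ever visited, so G (beep → start U ¬error) holds.
Positions where beep holds: 2, 7.
Check start U ¬error at each: 2→ok, 7→ok.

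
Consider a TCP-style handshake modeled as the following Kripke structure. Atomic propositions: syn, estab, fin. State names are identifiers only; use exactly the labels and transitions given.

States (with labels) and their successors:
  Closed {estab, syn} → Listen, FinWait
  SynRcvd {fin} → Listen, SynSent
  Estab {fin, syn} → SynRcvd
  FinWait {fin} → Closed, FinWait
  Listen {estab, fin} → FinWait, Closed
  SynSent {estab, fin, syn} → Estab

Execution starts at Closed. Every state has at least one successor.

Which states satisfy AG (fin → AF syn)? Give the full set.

none

States satisfying fin → AF syn: {Closed, Estab, SynSent}.
States satisfying AG (fin → AF syn): ∅.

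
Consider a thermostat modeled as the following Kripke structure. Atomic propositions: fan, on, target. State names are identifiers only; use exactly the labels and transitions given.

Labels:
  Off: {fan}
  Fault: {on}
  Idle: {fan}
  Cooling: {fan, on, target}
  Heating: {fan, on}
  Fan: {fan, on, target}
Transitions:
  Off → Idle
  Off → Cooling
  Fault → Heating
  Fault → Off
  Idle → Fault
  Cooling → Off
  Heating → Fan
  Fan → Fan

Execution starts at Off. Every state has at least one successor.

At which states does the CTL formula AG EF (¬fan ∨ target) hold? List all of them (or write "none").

{Off, Fault, Idle, Cooling, Heating, Fan}

States satisfying EF (¬fan ∨ target): {Off, Fault, Idle, Cooling, Heating, Fan}.
States satisfying AG EF (¬fan ∨ target): {Off, Fault, Idle, Cooling, Heating, Fan}.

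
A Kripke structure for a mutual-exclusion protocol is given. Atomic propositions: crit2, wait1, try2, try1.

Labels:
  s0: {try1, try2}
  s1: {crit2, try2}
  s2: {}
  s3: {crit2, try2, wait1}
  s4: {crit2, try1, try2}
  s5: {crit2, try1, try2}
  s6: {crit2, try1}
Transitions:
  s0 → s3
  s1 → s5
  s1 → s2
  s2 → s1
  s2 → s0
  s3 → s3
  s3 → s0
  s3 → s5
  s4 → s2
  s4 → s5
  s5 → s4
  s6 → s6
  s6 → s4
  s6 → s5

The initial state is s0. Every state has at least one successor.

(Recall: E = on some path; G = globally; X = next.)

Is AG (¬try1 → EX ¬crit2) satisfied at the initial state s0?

States satisfying ¬try1 → EX ¬crit2: {s0, s1, s2, s3, s4, s5, s6}.
States satisfying AG (¬try1 → EX ¬crit2): {s0, s1, s2, s3, s4, s5, s6}.
Every state reachable from s0 satisfies ¬try1 → EX ¬crit2.
s0 ∈ Sat(AG (¬try1 → EX ¬crit2)).

Holds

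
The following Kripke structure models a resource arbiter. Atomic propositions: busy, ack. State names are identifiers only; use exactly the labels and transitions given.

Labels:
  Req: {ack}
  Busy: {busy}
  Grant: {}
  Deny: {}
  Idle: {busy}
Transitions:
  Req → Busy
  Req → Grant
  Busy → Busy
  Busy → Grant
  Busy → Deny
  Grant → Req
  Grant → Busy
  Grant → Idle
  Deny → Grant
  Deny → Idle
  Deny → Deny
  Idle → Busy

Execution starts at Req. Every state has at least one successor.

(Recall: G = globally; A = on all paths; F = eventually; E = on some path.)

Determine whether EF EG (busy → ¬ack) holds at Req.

Yes

States satisfying EG (busy → ¬ack): {Req, Busy, Grant, Deny, Idle}.
States satisfying EF EG (busy → ¬ack): {Req, Busy, Grant, Deny, Idle}.
Some path from Req reaches a state where EG (busy → ¬ack) holds.
Req ∈ Sat(EF EG (busy → ¬ack)).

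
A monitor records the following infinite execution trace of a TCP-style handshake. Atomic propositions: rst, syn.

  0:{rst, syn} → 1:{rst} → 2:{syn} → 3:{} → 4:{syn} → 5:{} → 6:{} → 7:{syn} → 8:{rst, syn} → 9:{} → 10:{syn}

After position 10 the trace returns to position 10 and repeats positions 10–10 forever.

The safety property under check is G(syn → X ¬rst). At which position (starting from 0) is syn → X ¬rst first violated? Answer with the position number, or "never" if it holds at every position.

At position 0 the labels are {rst, syn} and the next position 1 has {rst}, so syn → X ¬rst is false there. This is the first violation.

0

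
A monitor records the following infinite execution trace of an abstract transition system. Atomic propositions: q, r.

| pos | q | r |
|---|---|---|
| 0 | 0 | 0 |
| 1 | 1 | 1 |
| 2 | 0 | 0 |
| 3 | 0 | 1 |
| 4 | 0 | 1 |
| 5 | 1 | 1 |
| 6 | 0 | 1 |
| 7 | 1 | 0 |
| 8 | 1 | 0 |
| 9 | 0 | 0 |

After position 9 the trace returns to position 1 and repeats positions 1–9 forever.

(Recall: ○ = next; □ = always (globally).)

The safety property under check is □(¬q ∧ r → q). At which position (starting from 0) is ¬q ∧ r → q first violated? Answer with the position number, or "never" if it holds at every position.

3

Check ¬q ∧ r → q at each position in order: 0 ✓, 1 ✓, 2 ✓.
At position 3 the labels are {r}, so ¬q ∧ r → q is false there. This is the first violation.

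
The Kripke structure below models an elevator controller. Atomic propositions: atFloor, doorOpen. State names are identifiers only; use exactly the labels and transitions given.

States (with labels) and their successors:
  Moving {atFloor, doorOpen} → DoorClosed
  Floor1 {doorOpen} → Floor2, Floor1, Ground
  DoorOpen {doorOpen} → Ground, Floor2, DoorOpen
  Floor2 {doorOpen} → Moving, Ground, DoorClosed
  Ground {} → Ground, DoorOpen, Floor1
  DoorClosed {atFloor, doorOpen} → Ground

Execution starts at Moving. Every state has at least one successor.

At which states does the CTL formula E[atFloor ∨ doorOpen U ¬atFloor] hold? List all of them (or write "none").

States satisfying atFloor ∨ doorOpen: {Moving, Floor1, DoorOpen, Floor2, DoorClosed}.
States satisfying ¬atFloor: {Floor1, DoorOpen, Floor2, Ground}.
States satisfying E[atFloor ∨ doorOpen U ¬atFloor]: {Moving, Floor1, DoorOpen, Floor2, Ground, DoorClosed}.

{Moving, Floor1, DoorOpen, Floor2, Ground, DoorClosed}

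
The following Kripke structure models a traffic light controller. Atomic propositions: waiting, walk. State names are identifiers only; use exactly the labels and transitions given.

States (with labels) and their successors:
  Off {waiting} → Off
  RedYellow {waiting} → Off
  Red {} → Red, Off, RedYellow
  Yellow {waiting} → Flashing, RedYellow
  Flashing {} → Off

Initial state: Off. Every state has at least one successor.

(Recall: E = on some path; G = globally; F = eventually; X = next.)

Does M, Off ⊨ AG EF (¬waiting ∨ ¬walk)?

States satisfying EF (¬waiting ∨ ¬walk): {Off, RedYellow, Red, Yellow, Flashing}.
States satisfying AG EF (¬waiting ∨ ¬walk): {Off, RedYellow, Red, Yellow, Flashing}.
Every state reachable from Off satisfies EF (¬waiting ∨ ¬walk).
Off ∈ Sat(AG EF (¬waiting ∨ ¬walk)).

Yes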